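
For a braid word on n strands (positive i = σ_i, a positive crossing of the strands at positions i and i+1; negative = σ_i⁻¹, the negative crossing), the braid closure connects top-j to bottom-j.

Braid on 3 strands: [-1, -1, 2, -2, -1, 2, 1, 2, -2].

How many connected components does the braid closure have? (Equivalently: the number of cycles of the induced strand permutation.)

2

Derivation:
Track the strand permutation on 3 strands, starting from identity.
  step 1: s1^-1 swaps positions 1,2 -> [2 1 3]
  step 2: s1^-1 swaps positions 1,2 -> [1 2 3]
  step 3: s2 swaps positions 2,3 -> [1 3 2]
  step 4: s2^-1 swaps positions 2,3 -> [1 2 3]
  step 5: s1^-1 swaps positions 1,2 -> [2 1 3]
  step 6: s2 swaps positions 2,3 -> [2 3 1]
  step 7: s1 swaps positions 1,2 -> [3 2 1]
  step 8: s2 swaps positions 2,3 -> [3 1 2]
  step 9: s2^-1 swaps positions 2,3 -> [3 2 1]
Final permutation (position -> original strand): [3 2 1]
Closure components = cycle count of this permutation = 2.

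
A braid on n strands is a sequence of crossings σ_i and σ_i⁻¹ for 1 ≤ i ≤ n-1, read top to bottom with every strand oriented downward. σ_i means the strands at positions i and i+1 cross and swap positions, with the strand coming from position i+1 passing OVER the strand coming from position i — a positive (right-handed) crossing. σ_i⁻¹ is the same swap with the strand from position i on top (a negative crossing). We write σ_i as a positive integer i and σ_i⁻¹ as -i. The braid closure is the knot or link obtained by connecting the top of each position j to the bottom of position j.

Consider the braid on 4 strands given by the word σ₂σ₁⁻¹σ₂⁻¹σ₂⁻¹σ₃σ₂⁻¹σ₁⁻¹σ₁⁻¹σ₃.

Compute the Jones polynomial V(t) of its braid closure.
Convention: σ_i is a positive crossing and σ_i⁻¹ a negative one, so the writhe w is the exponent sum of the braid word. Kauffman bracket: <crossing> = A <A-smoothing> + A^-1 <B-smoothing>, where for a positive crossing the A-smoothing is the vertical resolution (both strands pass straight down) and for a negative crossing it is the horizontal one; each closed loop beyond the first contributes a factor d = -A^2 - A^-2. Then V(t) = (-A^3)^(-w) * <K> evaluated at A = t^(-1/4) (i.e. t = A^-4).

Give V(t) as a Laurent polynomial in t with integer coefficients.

t - 2 + 4*t^-1 - 5*t^-2 + 6*t^-3 - 5*t^-4 + 4*t^-5 - 3*t^-6 + t^-7

Derivation:
Braid: s2 s1^-1 s2^-1 s2^-1 s3 s2^-1 s1^-1 s1^-1 s3 on 4 strands, 9 crossings.
Writhe w = (#positive) - (#negative) = 3 - 6 = -3.
State-sum expansion of <K>. There are 2^9 = 512 states.
Smooth each crossing (0=||, 1=⌣⌢); contribution A^(Σ sign_k(1-2s_k)) * d^(L-1).
Tabulate the states by total A-exponent and number of loops L (A-exp: L × count):
  A^9: L=6 ×1
  A^7: L=5 ×9
  A^5: L=4 ×35, L=6 ×1
  A^3: L=3 ×73, L=5 ×11
  A^1: L=2 ×82, L=4 ×43, L=6 ×1
  A^-1: L=1 ×40, L=3 ×79, L=5 ×7
  A^-3: L=2 ×63, L=4 ×21
  A^-5: L=1 ×9, L=3 ×26, L=5 ×1
  A^-7: L=2 ×6, L=4 ×3
  A^-9: L=3 ×1
Each group contributes A^e * Σ count * d^(L-1):
Powers of d = -A^2 - A^-2: d^2 = A^4 + 2 + A^-4; d^3 = -A^6 - 3*A^2 - 3*A^-2 - A^-6; d^4 = A^8 + 4*A^4 + 6 + 4*A^-4 + A^-8; d^5 = -A^10 - 5*A^6 - 10*A^2 - 10*A^-2 - 5*A^-6 - A^-10.
  A^9 * (d^5) = -A^19 - 5*A^15 - 10*A^11 - 10*A^7 - 5*A^3 - A^-1
  A^7 * (9*d^4) = 9*A^15 + 36*A^11 + 54*A^7 + 36*A^3 + 9*A^-1
  A^5 * (35*d^3 + d^5) = -A^15 - 40*A^11 - 115*A^7 - 115*A^3 - 40*A^-1 - A^-5
  A^3 * (73*d^2 + 11*d^4) = 11*A^11 + 117*A^7 + 212*A^3 + 117*A^-1 + 11*A^-5
  A^1 * (82*d + 43*d^3 + d^5) = -A^11 - 48*A^7 - 221*A^3 - 221*A^-1 - 48*A^-5 - A^-9
  A^-1 * (40 + 79*d^2 + 7*d^4) = 7*A^7 + 107*A^3 + 240*A^-1 + 107*A^-5 + 7*A^-9
  A^-3 * (63*d + 21*d^3) = -21*A^3 - 126*A^-1 - 126*A^-5 - 21*A^-9
  A^-5 * (9 + 26*d^2 + d^4) = A^3 + 30*A^-1 + 67*A^-5 + 30*A^-9 + A^-13
  A^-7 * (6*d + 3*d^3) = -3*A^-1 - 15*A^-5 - 15*A^-9 - 3*A^-13
  A^-9 * (d^2) = A^-5 + 2*A^-9 + A^-13
Summing the groups: <K> = -A^19 + 3*A^15 - 4*A^11 + 5*A^7 - 6*A^3 + 5*A^-1 - 4*A^-5 + 2*A^-9 - A^-13
Normalise by the writhe: (-A^3)^(-w) = (-A^3)^(3) = -A^9, so f(A) = -A^9 * <K> = A^28 - 3*A^24 + 4*A^20 - 5*A^16 + 6*A^12 - 5*A^8 + 4*A^4 - 2 + A^-4.
Substitute A = t^(-1/4), i.e. A^e → t^(-e/4): V(t) = t - 2 + 4*t^-1 - 5*t^-2 + 6*t^-3 - 5*t^-4 + 4*t^-5 - 3*t^-6 + t^-7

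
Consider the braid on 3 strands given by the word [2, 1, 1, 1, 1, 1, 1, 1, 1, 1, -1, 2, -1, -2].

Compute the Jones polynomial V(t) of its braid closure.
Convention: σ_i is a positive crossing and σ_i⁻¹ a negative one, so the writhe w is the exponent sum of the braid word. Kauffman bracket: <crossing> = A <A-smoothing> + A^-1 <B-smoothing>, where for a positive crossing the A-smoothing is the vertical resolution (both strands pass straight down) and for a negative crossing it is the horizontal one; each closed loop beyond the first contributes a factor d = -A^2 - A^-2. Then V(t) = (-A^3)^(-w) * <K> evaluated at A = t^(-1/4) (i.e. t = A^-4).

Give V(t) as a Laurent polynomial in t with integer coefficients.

The presented braid s2 s1 s1 s1 s1 s1 s1 s1 s1 s1 s1^-1 s2 s1^-1 s2^-1 on 3 strands reduces by inverse Markov moves (closure unchanged at each step):
  Deconjugate: the word is γ·β·γ⁻¹ with γ = s2 s1 (prefix) and γ⁻¹ = s1^-1 s2^-1 (suffix); strip both.
  Destabilize: the word has the form β·s2 where s2 occurs only as the final letter (β ∈ B_2); drop it and the last strand → 2 strands.
  Deconjugate: the word is γ·β·γ⁻¹ with γ = s1 (prefix) and γ⁻¹ = s1^-1 (suffix); strip both.
Reduced to β = s1 s1 s1 s1 s1 s1 s1 on 2 strands, 7 crossings.
Compute on β:
Braid: s1 s1 s1 s1 s1 s1 s1 on 2 strands, 7 crossings.
Writhe w = (#positive) - (#negative) = 7 - 0 = 7.
State-sum expansion of <K>. There are 2^7 = 128 states.
Smooth each crossing (0=||, 1=⌣⌢); contribution A^(Σ sign_k(1-2s_k)) * d^(L-1).
Tabulate the states by total A-exponent and number of loops L (A-exp: L × count):
  A^7: L=2 ×1
  A^5: L=1 ×7
  A^3: L=2 ×21
  A^1: L=3 ×35
  A^-1: L=4 ×35
  A^-3: L=5 ×21
  A^-5: L=6 ×7
  A^-7: L=7 ×1
Each group contributes A^e * Σ count * d^(L-1):
Powers of d = -A^2 - A^-2: d^2 = A^4 + 2 + A^-4; d^3 = -A^6 - 3*A^2 - 3*A^-2 - A^-6; d^4 = A^8 + 4*A^4 + 6 + 4*A^-4 + A^-8; d^5 = -A^10 - 5*A^6 - 10*A^2 - 10*A^-2 - 5*A^-6 - A^-10; d^6 = A^12 + 6*A^8 + 15*A^4 + 20 + 15*A^-4 + 6*A^-8 + A^-12.
  A^7 * (d) = -A^9 - A^5
  A^5 * (7) = 7*A^5
  A^3 * (21*d) = -21*A^5 - 21*A
  A^1 * (35*d^2) = 35*A^5 + 70*A + 35*A^-3
  A^-1 * (35*d^3) = -35*A^5 - 105*A - 105*A^-3 - 35*A^-7
  A^-3 * (21*d^4) = 21*A^5 + 84*A + 126*A^-3 + 84*A^-7 + 21*A^-11
  A^-5 * (7*d^5) = -7*A^5 - 35*A - 70*A^-3 - 70*A^-7 - 35*A^-11 - 7*A^-15
  A^-7 * (d^6) = A^5 + 6*A + 15*A^-3 + 20*A^-7 + 15*A^-11 + 6*A^-15 + A^-19
Summing the groups: <K> = -A^9 - A + A^-3 - A^-7 + A^-11 - A^-15 + A^-19
Normalise by the writhe: (-A^3)^(-w) = (-A^3)^(-7) = -A^-21, so f(A) = -A^-21 * <K> = A^-12 + A^-20 - A^-24 + A^-28 - A^-32 + A^-36 - A^-40.
Substitute A = t^(-1/4), i.e. A^e → t^(-e/4): V(t) = -t^10 + t^9 - t^8 + t^7 - t^6 + t^5 + t^3

Answer: -t^10 + t^9 - t^8 + t^7 - t^6 + t^5 + t^3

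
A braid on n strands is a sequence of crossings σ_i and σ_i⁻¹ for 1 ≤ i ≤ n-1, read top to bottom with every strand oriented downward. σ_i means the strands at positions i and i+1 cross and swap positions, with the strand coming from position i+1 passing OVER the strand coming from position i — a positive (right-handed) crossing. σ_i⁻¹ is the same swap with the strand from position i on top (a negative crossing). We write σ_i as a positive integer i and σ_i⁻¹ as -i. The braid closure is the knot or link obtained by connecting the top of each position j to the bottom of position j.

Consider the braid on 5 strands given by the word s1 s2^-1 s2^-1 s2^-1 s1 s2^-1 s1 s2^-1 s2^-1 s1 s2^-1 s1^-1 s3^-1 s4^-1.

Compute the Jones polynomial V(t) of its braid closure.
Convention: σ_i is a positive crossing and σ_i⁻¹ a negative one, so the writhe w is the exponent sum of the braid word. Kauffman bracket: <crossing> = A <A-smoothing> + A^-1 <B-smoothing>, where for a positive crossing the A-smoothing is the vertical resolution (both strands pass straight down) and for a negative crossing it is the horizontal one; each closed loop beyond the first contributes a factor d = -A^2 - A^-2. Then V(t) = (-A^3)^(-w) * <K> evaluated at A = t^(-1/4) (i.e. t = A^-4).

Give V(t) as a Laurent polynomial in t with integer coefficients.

The presented braid s1 s2^-1 s2^-1 s2^-1 s1 s2^-1 s1 s2^-1 s2^-1 s1 s2^-1 s1^-1 s3^-1 s4^-1 on 5 strands reduces by inverse Markov moves (closure unchanged at each step):
  Destabilize: the word has the form β·s4^-1 where s4^-1 occurs only as the final letter (β ∈ B_4); drop it and the last strand → 4 strands.
  Destabilize: the word has the form β·s3^-1 where s3^-1 occurs only as the final letter (β ∈ B_3); drop it and the last strand → 3 strands.
  Deconjugate: the word is γ·β·γ⁻¹ with γ = s1 (prefix) and γ⁻¹ = s1^-1 (suffix); strip both.
Reduced to β = s2^-1 s2^-1 s2^-1 s1 s2^-1 s1 s2^-1 s2^-1 s1 s2^-1 on 3 strands, 10 crossings.
Compute on β:
Braid: s2^-1 s2^-1 s2^-1 s1 s2^-1 s1 s2^-1 s2^-1 s1 s2^-1 on 3 strands, 10 crossings.
Writhe w = (#positive) - (#negative) = 3 - 7 = -4.
Computing the Kauffman bracket via state sum. There are 2^10 = 1024 states.
Each crossing splits two ways (0=vertical, 1=horizontal). The state's weight is A^(#A-smoothings - #B-smoothings) * d^(loops - 1).
Tabulate the states by total A-exponent and number of loops L (A-exp: L × count):
  A^10: L=8 ×1
  A^8: L=7 ×10
  A^6: L=6 ×45
  A^4: L=5 ×119, L=7 ×1
  A^2: L=4 ×202, L=6 ×8
  A^0: L=3 ×224, L=5 ×28
  A^-2: L=2 ×156, L=4 ×53, L=6 ×1
  A^-4: L=1 ×57, L=3 ×59, L=5 ×4
  A^-6: L=2 ×38, L=4 ×7
  A^-8: L=3 ×10
  A^-10: L=4 ×1
Each group contributes A^e * Σ count * d^(L-1):
Powers of d = -A^2 - A^-2: d^2 = A^4 + 2 + A^-4; d^3 = -A^6 - 3*A^2 - 3*A^-2 - A^-6; d^4 = A^8 + 4*A^4 + 6 + 4*A^-4 + A^-8; d^5 = -A^10 - 5*A^6 - 10*A^2 - 10*A^-2 - 5*A^-6 - A^-10; d^6 = A^12 + 6*A^8 + 15*A^4 + 20 + 15*A^-4 + 6*A^-8 + A^-12; d^7 = -A^14 - 7*A^10 - 21*A^6 - 35*A^2 - 35*A^-2 - 21*A^-6 - 7*A^-10 - A^-14.
  A^10 * (d^7) = -A^24 - 7*A^20 - 21*A^16 - 35*A^12 - 35*A^8 - 21*A^4 - 7 - A^-4
  A^8 * (10*d^6) = 10*A^20 + 60*A^16 + 150*A^12 + 200*A^8 + 150*A^4 + 60 + 10*A^-4
  A^6 * (45*d^5) = -45*A^16 - 225*A^12 - 450*A^8 - 450*A^4 - 225 - 45*A^-4
  A^4 * (119*d^4 + d^6) = A^16 + 125*A^12 + 491*A^8 + 734*A^4 + 491 + 125*A^-4 + A^-8
  A^2 * (202*d^3 + 8*d^5) = -8*A^12 - 242*A^8 - 686*A^4 - 686 - 242*A^-4 - 8*A^-8
  A^0 * (224*d^2 + 28*d^4) = 28*A^8 + 336*A^4 + 616 + 336*A^-4 + 28*A^-8
  A^-2 * (156*d + 53*d^3 + d^5) = -A^8 - 58*A^4 - 325 - 325*A^-4 - 58*A^-8 - A^-12
  A^-4 * (57 + 59*d^2 + 4*d^4) = 4*A^4 + 75 + 199*A^-4 + 75*A^-8 + 4*A^-12
  A^-6 * (38*d + 7*d^3) = -7 - 59*A^-4 - 59*A^-8 - 7*A^-12
  A^-8 * (10*d^2) = 10*A^-4 + 20*A^-8 + 10*A^-12
  A^-10 * (d^3) = -A^-4 - 3*A^-8 - 3*A^-12 - A^-16
Summing the groups: <K> = -A^24 + 3*A^20 - 5*A^16 + 7*A^12 - 9*A^8 + 9*A^4 - 8 + 7*A^-4 - 4*A^-8 + 3*A^-12 - A^-16
Normalise by the writhe: (-A^3)^(-w) = (-A^3)^(4) = A^12, so f(A) = A^12 * <K> = -A^36 + 3*A^32 - 5*A^28 + 7*A^24 - 9*A^20 + 9*A^16 - 8*A^12 + 7*A^8 - 4*A^4 + 3 - A^-4.
Substitute A = t^(-1/4), i.e. A^e → t^(-e/4): V(t) = -t + 3 - 4*t^-1 + 7*t^-2 - 8*t^-3 + 9*t^-4 - 9*t^-5 + 7*t^-6 - 5*t^-7 + 3*t^-8 - t^-9

Answer: -t + 3 - 4*t^-1 + 7*t^-2 - 8*t^-3 + 9*t^-4 - 9*t^-5 + 7*t^-6 - 5*t^-7 + 3*t^-8 - t^-9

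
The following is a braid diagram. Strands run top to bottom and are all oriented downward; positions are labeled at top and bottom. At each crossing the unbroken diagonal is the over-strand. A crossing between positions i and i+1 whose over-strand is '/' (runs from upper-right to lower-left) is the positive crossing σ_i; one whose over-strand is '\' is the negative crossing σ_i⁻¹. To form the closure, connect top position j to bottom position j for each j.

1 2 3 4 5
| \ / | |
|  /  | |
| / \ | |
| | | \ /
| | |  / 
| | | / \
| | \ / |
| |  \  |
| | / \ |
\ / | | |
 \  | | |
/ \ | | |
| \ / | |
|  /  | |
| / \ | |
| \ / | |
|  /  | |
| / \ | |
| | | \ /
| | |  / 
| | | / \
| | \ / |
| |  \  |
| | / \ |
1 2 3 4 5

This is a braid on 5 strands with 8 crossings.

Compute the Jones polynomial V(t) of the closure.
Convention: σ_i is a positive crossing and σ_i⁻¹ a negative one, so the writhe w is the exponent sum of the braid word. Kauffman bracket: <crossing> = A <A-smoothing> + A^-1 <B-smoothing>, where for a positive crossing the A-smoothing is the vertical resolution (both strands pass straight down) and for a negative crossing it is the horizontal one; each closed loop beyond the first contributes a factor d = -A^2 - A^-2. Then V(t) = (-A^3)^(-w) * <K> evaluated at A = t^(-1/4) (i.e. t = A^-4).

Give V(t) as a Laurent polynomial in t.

Reading the diagram top to bottom ('/'-over between positions i,i+1 = s_i, '\'-over = s_i^-1): braid word = s2 s4 s3^-1 s1^-1 s2 s2 s4 s3^-1.
Braid: s2 s4 s3^-1 s1^-1 s2 s2 s4 s3^-1 on 5 strands, 8 crossings.
Writhe w = (#positive) - (#negative) = 5 - 3 = 2.
Enumerate smoothing states for the bracket polynomial. There are 2^8 = 256 states.
Smooth each crossing (0=||, 1=⌣⌢); contribution A^(Σ sign_k(1-2s_k)) * d^(L-1).
Tabulate the states by total A-exponent and number of loops L (A-exp: L × count):
  A^8: L=4 ×1
  A^6: L=3 ×7, L=5 ×1
  A^4: L=2 ×19, L=4 ×9
  A^2: L=1 ×19, L=3 ×35, L=5 ×2
  A^0: L=2 ×48, L=4 ×22
  A^-2: L=3 ×49, L=5 ×7
  A^-4: L=4 ×27, L=6 ×1
  A^-6: L=5 ×8
  A^-8: L=6 ×1
Each group contributes A^e * Σ count * d^(L-1):
Powers of d = -A^2 - A^-2: d^2 = A^4 + 2 + A^-4; d^3 = -A^6 - 3*A^2 - 3*A^-2 - A^-6; d^4 = A^8 + 4*A^4 + 6 + 4*A^-4 + A^-8; d^5 = -A^10 - 5*A^6 - 10*A^2 - 10*A^-2 - 5*A^-6 - A^-10.
  A^8 * (d^3) = -A^14 - 3*A^10 - 3*A^6 - A^2
  A^6 * (7*d^2 + d^4) = A^14 + 11*A^10 + 20*A^6 + 11*A^2 + A^-2
  A^4 * (19*d + 9*d^3) = -9*A^10 - 46*A^6 - 46*A^2 - 9*A^-2
  A^2 * (19 + 35*d^2 + 2*d^4) = 2*A^10 + 43*A^6 + 101*A^2 + 43*A^-2 + 2*A^-6
  A^0 * (48*d + 22*d^3) = -22*A^6 - 114*A^2 - 114*A^-2 - 22*A^-6
  A^-2 * (49*d^2 + 7*d^4) = 7*A^6 + 77*A^2 + 140*A^-2 + 77*A^-6 + 7*A^-10
  A^-4 * (27*d^3 + d^5) = -A^6 - 32*A^2 - 91*A^-2 - 91*A^-6 - 32*A^-10 - A^-14
  A^-6 * (8*d^4) = 8*A^2 + 32*A^-2 + 48*A^-6 + 32*A^-10 + 8*A^-14
  A^-8 * (d^5) = -A^2 - 5*A^-2 - 10*A^-6 - 10*A^-10 - 5*A^-14 - A^-18
Summing the groups: <K> = A^10 - 2*A^6 + 3*A^2 - 3*A^-2 + 4*A^-6 - 3*A^-10 + 2*A^-14 - A^-18
Normalise by the writhe: (-A^3)^(-w) = (-A^3)^(-2) = A^-6, so f(A) = A^-6 * <K> = A^4 - 2 + 3*A^-4 - 3*A^-8 + 4*A^-12 - 3*A^-16 + 2*A^-20 - A^-24.
Substitute A = t^(-1/4), i.e. A^e → t^(-e/4): V(t) = -t^6 + 2*t^5 - 3*t^4 + 4*t^3 - 3*t^2 + 3*t - 2 + t^-1

Answer: -t^6 + 2*t^5 - 3*t^4 + 4*t^3 - 3*t^2 + 3*t - 2 + t^-1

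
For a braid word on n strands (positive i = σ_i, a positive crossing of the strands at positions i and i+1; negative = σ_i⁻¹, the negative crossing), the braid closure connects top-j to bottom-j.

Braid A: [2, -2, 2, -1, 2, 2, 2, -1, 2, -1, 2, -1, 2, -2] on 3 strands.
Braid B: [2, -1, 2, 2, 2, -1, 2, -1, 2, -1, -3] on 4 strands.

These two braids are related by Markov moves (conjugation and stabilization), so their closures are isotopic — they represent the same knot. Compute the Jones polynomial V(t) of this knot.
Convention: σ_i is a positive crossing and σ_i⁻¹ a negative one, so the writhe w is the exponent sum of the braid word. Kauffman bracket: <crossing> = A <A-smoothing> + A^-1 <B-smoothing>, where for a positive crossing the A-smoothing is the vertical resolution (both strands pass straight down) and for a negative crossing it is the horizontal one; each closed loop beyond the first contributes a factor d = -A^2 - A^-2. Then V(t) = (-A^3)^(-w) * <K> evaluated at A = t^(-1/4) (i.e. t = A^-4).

t^7 - 4*t^6 + 7*t^5 - 11*t^4 + 14*t^3 - 14*t^2 + 14*t - 10 + 7*t^-1 - 4*t^-2 + t^-3

Derivation:
Markov-equivalent braids have isotopic closures, hence identical knot invariants. Strip the Markov moves from each word to reach a common short braid β, then compute V(t) once on β.
Braid A: s2 s2^-1 s2 s1^-1 s2 s2 s2 s1^-1 s2 s1^-1 s2 s1^-1 s2 s2^-1 on 3 strands reduces by inverse Markov moves (closure unchanged at each step):
  Deconjugate: the word is γ·β·γ⁻¹ with γ = s2 s2^-1 (prefix) and γ⁻¹ = s2 s2^-1 (suffix); strip both.
Reduced to β = s2 s1^-1 s2 s2 s2 s1^-1 s2 s1^-1 s2 s1^-1 on 3 strands, 10 crossings.
Braid B: s2 s1^-1 s2 s2 s2 s1^-1 s2 s1^-1 s2 s1^-1 s3^-1 on 4 strands reduces by inverse Markov moves (closure unchanged at each step):
  Destabilize: the word has the form β·s3^-1 where s3^-1 occurs only as the final letter (β ∈ B_3); drop it and the last strand → 3 strands.
Reduced to β = s2 s1^-1 s2 s2 s2 s1^-1 s2 s1^-1 s2 s1^-1 on 3 strands, 10 crossings.
Both give the same β = s2 s1^-1 s2 s2 s2 s1^-1 s2 s1^-1 s2 s1^-1 on 3 strands, so one state sum suffices:
Braid: s2 s1^-1 s2 s2 s2 s1^-1 s2 s1^-1 s2 s1^-1 on 3 strands, 10 crossings.
Writhe w = (#positive) - (#negative) = 6 - 4 = 2.
Computing the Kauffman bracket via state sum. There are 2^10 = 1024 states.
Each crossing splits two ways (0=vertical, 1=horizontal). The state's weight is A^(#A-smoothings - #B-smoothings) * d^(loops - 1).
Tabulate the states by total A-exponent and number of loops L (A-exp: L × count):
  A^10: L=5 ×1
  A^8: L=4 ×10
  A^6: L=3 ×42, L=5 ×3
  A^4: L=2 ×90, L=4 ×29, L=6 ×1
  A^2: L=1 ×87, L=3 ×110, L=5 ×13
  A^0: L=2 ×179, L=4 ×71, L=6 ×2
  A^-2: L=3 ×187, L=5 ×23
  A^-4: L=4 ×117, L=6 ×3
  A^-6: L=5 ×45
  A^-8: L=6 ×10
  A^-10: L=7 ×1
Each group contributes A^e * Σ count * d^(L-1):
Powers of d = -A^2 - A^-2: d^2 = A^4 + 2 + A^-4; d^3 = -A^6 - 3*A^2 - 3*A^-2 - A^-6; d^4 = A^8 + 4*A^4 + 6 + 4*A^-4 + A^-8; d^5 = -A^10 - 5*A^6 - 10*A^2 - 10*A^-2 - 5*A^-6 - A^-10; d^6 = A^12 + 6*A^8 + 15*A^4 + 20 + 15*A^-4 + 6*A^-8 + A^-12.
  A^10 * (d^4) = A^18 + 4*A^14 + 6*A^10 + 4*A^6 + A^2
  A^8 * (10*d^3) = -10*A^14 - 30*A^10 - 30*A^6 - 10*A^2
  A^6 * (42*d^2 + 3*d^4) = 3*A^14 + 54*A^10 + 102*A^6 + 54*A^2 + 3*A^-2
  A^4 * (90*d + 29*d^3 + d^5) = -A^14 - 34*A^10 - 187*A^6 - 187*A^2 - 34*A^-2 - A^-6
  A^2 * (87 + 110*d^2 + 13*d^4) = 13*A^10 + 162*A^6 + 385*A^2 + 162*A^-2 + 13*A^-6
  A^0 * (179*d + 71*d^3 + 2*d^5) = -2*A^10 - 81*A^6 - 412*A^2 - 412*A^-2 - 81*A^-6 - 2*A^-10
  A^-2 * (187*d^2 + 23*d^4) = 23*A^6 + 279*A^2 + 512*A^-2 + 279*A^-6 + 23*A^-10
  A^-4 * (117*d^3 + 3*d^5) = -3*A^6 - 132*A^2 - 381*A^-2 - 381*A^-6 - 132*A^-10 - 3*A^-14
  A^-6 * (45*d^4) = 45*A^2 + 180*A^-2 + 270*A^-6 + 180*A^-10 + 45*A^-14
  A^-8 * (10*d^5) = -10*A^2 - 50*A^-2 - 100*A^-6 - 100*A^-10 - 50*A^-14 - 10*A^-18
  A^-10 * (d^6) = A^2 + 6*A^-2 + 15*A^-6 + 20*A^-10 + 15*A^-14 + 6*A^-18 + A^-22
Summing the groups: <K> = A^18 - 4*A^14 + 7*A^10 - 10*A^6 + 14*A^2 - 14*A^-2 + 14*A^-6 - 11*A^-10 + 7*A^-14 - 4*A^-18 + A^-22
Normalise by the writhe: (-A^3)^(-w) = (-A^3)^(-2) = A^-6, so f(A) = A^-6 * <K> = A^12 - 4*A^8 + 7*A^4 - 10 + 14*A^-4 - 14*A^-8 + 14*A^-12 - 11*A^-16 + 7*A^-20 - 4*A^-24 + A^-28.
Substitute A = t^(-1/4), i.e. A^e → t^(-e/4): V(t) = t^7 - 4*t^6 + 7*t^5 - 11*t^4 + 14*t^3 - 14*t^2 + 14*t - 10 + 7*t^-1 - 4*t^-2 + t^-3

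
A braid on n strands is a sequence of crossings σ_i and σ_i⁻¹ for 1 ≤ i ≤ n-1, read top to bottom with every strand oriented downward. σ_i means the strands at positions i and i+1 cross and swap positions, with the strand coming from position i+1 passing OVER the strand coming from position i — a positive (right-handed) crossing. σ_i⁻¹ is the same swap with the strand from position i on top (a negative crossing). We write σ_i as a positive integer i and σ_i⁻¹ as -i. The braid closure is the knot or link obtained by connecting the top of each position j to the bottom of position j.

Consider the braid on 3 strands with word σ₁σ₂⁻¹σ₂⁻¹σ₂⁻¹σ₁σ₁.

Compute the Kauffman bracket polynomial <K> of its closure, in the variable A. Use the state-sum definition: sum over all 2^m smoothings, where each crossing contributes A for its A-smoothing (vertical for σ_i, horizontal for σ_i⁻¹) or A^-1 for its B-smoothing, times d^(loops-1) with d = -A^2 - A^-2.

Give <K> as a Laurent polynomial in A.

-A^12 + A^8 - A^4 + 3 - A^-4 + A^-8 - A^-12

Derivation:
Braid: s1 s2^-1 s2^-1 s2^-1 s1 s1 on 3 strands, 6 crossings.
Writhe w = (#positive) - (#negative) = 3 - 3 = 0.
State-sum expansion of <K>. There are 2^6 = 64 states.
For each crossing: s=0 is the vertical smoothing, s=1 horizontal. Crossing k contributes A^(sign_k * (1 - 2*s_k)); loop factor d = -A^2 - A^-2.
Tabulate the states by total A-exponent and number of loops L (A-exp: L × count):
  A^6: L=4 ×1
  A^4: L=3 ×6
  A^2: L=2 ×12, L=4 ×3
  A^0: L=1 ×9, L=3 ×10, L=5 ×1
  A^-2: L=2 ×12, L=4 ×3
  A^-4: L=3 ×6
  A^-6: L=4 ×1
Each group contributes A^e * Σ count * d^(L-1):
Powers of d = -A^2 - A^-2: d^2 = A^4 + 2 + A^-4; d^3 = -A^6 - 3*A^2 - 3*A^-2 - A^-6; d^4 = A^8 + 4*A^4 + 6 + 4*A^-4 + A^-8.
  A^6 * (d^3) = -A^12 - 3*A^8 - 3*A^4 - 1
  A^4 * (6*d^2) = 6*A^8 + 12*A^4 + 6
  A^2 * (12*d + 3*d^3) = -3*A^8 - 21*A^4 - 21 - 3*A^-4
  A^0 * (9 + 10*d^2 + d^4) = A^8 + 14*A^4 + 35 + 14*A^-4 + A^-8
  A^-2 * (12*d + 3*d^3) = -3*A^4 - 21 - 21*A^-4 - 3*A^-8
  A^-4 * (6*d^2) = 6 + 12*A^-4 + 6*A^-8
  A^-6 * (d^3) = -1 - 3*A^-4 - 3*A^-8 - A^-12
Summing the groups: <K> = -A^12 + A^8 - A^4 + 3 - A^-4 + A^-8 - A^-12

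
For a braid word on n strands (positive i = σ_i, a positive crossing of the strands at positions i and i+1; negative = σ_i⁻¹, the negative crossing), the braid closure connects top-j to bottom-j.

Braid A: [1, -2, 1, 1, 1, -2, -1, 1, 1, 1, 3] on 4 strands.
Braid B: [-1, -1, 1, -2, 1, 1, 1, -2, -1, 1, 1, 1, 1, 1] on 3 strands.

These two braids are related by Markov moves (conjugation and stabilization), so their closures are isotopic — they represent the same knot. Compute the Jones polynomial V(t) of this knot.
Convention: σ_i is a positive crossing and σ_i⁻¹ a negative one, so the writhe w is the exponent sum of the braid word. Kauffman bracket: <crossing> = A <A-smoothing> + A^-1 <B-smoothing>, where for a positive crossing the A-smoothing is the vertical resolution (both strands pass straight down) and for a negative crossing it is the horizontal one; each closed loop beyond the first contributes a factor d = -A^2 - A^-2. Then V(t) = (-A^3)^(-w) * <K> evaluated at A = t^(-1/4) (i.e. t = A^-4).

Markov-equivalent braids have isotopic closures, hence identical knot invariants. Strip the Markov moves from each word to reach a common short braid β, then compute V(t) once on β.
Braid A: s1 s2^-1 s1 s1 s1 s2^-1 s1^-1 s1 s1 s1 s3 on 4 strands reduces by inverse Markov moves (closure unchanged at each step):
  Destabilize: the word has the form β·s3 where s3 occurs only as the final letter (β ∈ B_3); drop it and the last strand → 3 strands.
Reduced to β = s1 s2^-1 s1 s1 s1 s2^-1 s1^-1 s1 s1 s1 on 3 strands, 10 crossings.
Braid B: s1^-1 s1^-1 s1 s2^-1 s1 s1 s1 s2^-1 s1^-1 s1 s1 s1 s1 s1 on 3 strands reduces by inverse Markov moves (closure unchanged at each step):
  Deconjugate: the word is γ·β·γ⁻¹ with γ = s1^-1 s1^-1 (prefix) and γ⁻¹ = s1 s1 (suffix); strip both.
Reduced to β = s1 s2^-1 s1 s1 s1 s2^-1 s1^-1 s1 s1 s1 on 3 strands, 10 crossings.
Both give the same β = s1 s2^-1 s1 s1 s1 s2^-1 s1^-1 s1 s1 s1 on 3 strands, so one state sum suffices:
First cancel adjacent σ_i σ_i⁻¹ pairs (Reidemeister II — same braid, same closure): s1 s2^-1 s1 s1 s1 s2^-1 s1^-1 s1 s1 s1 → s1 s2^-1 s1 s1 s1 s2^-1 s1 s1.
Braid: s1 s2^-1 s1 s1 s1 s2^-1 s1 s1 on 3 strands, 8 crossings.
Writhe w = (#positive) - (#negative) = 6 - 2 = 4.
Enumerate smoothing states for the bracket polynomial. There are 2^8 = 256 states.
For each crossing: s=0 is the vertical smoothing, s=1 horizontal. Crossing k contributes A^(sign_k * (1 - 2*s_k)); loop factor d = -A^2 - A^-2.
Tabulate the states by total A-exponent and number of loops L (A-exp: L × count):
  A^8: L=3 ×1
  A^6: L=2 ×8
  A^4: L=1 ×21, L=3 ×7
  A^2: L=2 ×54, L=4 ×2
  A^0: L=3 ×70
  A^-2: L=4 ×56
  A^-4: L=5 ×28
  A^-6: L=6 ×8
  A^-8: L=7 ×1
Each group contributes A^e * Σ count * d^(L-1):
Powers of d = -A^2 - A^-2: d^2 = A^4 + 2 + A^-4; d^3 = -A^6 - 3*A^2 - 3*A^-2 - A^-6; d^4 = A^8 + 4*A^4 + 6 + 4*A^-4 + A^-8; d^5 = -A^10 - 5*A^6 - 10*A^2 - 10*A^-2 - 5*A^-6 - A^-10; d^6 = A^12 + 6*A^8 + 15*A^4 + 20 + 15*A^-4 + 6*A^-8 + A^-12.
  A^8 * (d^2) = A^12 + 2*A^8 + A^4
  A^6 * (8*d) = -8*A^8 - 8*A^4
  A^4 * (21 + 7*d^2) = 7*A^8 + 35*A^4 + 7
  A^2 * (54*d + 2*d^3) = -2*A^8 - 60*A^4 - 60 - 2*A^-4
  A^0 * (70*d^2) = 70*A^4 + 140 + 70*A^-4
  A^-2 * (56*d^3) = -56*A^4 - 168 - 168*A^-4 - 56*A^-8
  A^-4 * (28*d^4) = 28*A^4 + 112 + 168*A^-4 + 112*A^-8 + 28*A^-12
  A^-6 * (8*d^5) = -8*A^4 - 40 - 80*A^-4 - 80*A^-8 - 40*A^-12 - 8*A^-16
  A^-8 * (d^6) = A^4 + 6 + 15*A^-4 + 20*A^-8 + 15*A^-12 + 6*A^-16 + A^-20
Summing the groups: <K> = A^12 - A^8 + 3*A^4 - 3 + 3*A^-4 - 4*A^-8 + 3*A^-12 - 2*A^-16 + A^-20
Normalise by the writhe: (-A^3)^(-w) = (-A^3)^(-4) = A^-12, so f(A) = A^-12 * <K> = 1 - A^-4 + 3*A^-8 - 3*A^-12 + 3*A^-16 - 4*A^-20 + 3*A^-24 - 2*A^-28 + A^-32.
Substitute A = t^(-1/4), i.e. A^e → t^(-e/4): V(t) = t^8 - 2*t^7 + 3*t^6 - 4*t^5 + 3*t^4 - 3*t^3 + 3*t^2 - t + 1

Answer: t^8 - 2*t^7 + 3*t^6 - 4*t^5 + 3*t^4 - 3*t^3 + 3*t^2 - t + 1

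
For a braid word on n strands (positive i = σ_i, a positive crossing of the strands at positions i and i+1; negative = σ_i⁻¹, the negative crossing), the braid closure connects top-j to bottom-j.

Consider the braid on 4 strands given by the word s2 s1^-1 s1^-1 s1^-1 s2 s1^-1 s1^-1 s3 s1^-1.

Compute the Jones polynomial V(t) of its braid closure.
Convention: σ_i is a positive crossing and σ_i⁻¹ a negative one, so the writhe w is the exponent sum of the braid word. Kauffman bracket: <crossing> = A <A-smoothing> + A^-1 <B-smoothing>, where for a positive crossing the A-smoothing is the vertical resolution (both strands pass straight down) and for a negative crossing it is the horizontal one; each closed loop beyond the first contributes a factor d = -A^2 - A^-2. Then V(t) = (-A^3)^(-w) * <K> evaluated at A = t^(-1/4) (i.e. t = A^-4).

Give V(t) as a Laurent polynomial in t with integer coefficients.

1 - t^-1 + 3*t^-2 - 3*t^-3 + 3*t^-4 - 4*t^-5 + 3*t^-6 - 2*t^-7 + t^-8

Derivation:
Braid: s2 s1^-1 s1^-1 s1^-1 s2 s1^-1 s1^-1 s3 s1^-1 on 4 strands, 9 crossings.
Writhe w = (#positive) - (#negative) = 3 - 6 = -3.
Enumerate smoothing states for the bracket polynomial. There are 2^9 = 512 states.
For each crossing: s=0 is the vertical smoothing, s=1 horizontal. Crossing k contributes A^(sign_k * (1 - 2*s_k)); loop factor d = -A^2 - A^-2.
Tabulate the states by total A-exponent and number of loops L (A-exp: L × count):
  A^9: L=8 ×1
  A^7: L=7 ×9
  A^5: L=6 ×36
  A^3: L=5 ×84
  A^1: L=4 ×126
  A^-1: L=3 ×124, L=5 ×2
  A^-3: L=2 ×75, L=4 ×9
  A^-5: L=1 ×21, L=3 ×15
  A^-7: L=2 ×8, L=4 ×1
  A^-9: L=3 ×1
Each group contributes A^e * Σ count * d^(L-1):
Powers of d = -A^2 - A^-2: d^2 = A^4 + 2 + A^-4; d^3 = -A^6 - 3*A^2 - 3*A^-2 - A^-6; d^4 = A^8 + 4*A^4 + 6 + 4*A^-4 + A^-8; d^5 = -A^10 - 5*A^6 - 10*A^2 - 10*A^-2 - 5*A^-6 - A^-10; d^6 = A^12 + 6*A^8 + 15*A^4 + 20 + 15*A^-4 + 6*A^-8 + A^-12; d^7 = -A^14 - 7*A^10 - 21*A^6 - 35*A^2 - 35*A^-2 - 21*A^-6 - 7*A^-10 - A^-14.
  A^9 * (d^7) = -A^23 - 7*A^19 - 21*A^15 - 35*A^11 - 35*A^7 - 21*A^3 - 7*A^-1 - A^-5
  A^7 * (9*d^6) = 9*A^19 + 54*A^15 + 135*A^11 + 180*A^7 + 135*A^3 + 54*A^-1 + 9*A^-5
  A^5 * (36*d^5) = -36*A^15 - 180*A^11 - 360*A^7 - 360*A^3 - 180*A^-1 - 36*A^-5
  A^3 * (84*d^4) = 84*A^11 + 336*A^7 + 504*A^3 + 336*A^-1 + 84*A^-5
  A^1 * (126*d^3) = -126*A^7 - 378*A^3 - 378*A^-1 - 126*A^-5
  A^-1 * (124*d^2 + 2*d^4) = 2*A^7 + 132*A^3 + 260*A^-1 + 132*A^-5 + 2*A^-9
  A^-3 * (75*d + 9*d^3) = -9*A^3 - 102*A^-1 - 102*A^-5 - 9*A^-9
  A^-5 * (21 + 15*d^2) = 15*A^-1 + 51*A^-5 + 15*A^-9
  A^-7 * (8*d + d^3) = -A^-1 - 11*A^-5 - 11*A^-9 - A^-13
  A^-9 * (d^2) = A^-5 + 2*A^-9 + A^-13
Summing the groups: <K> = -A^23 + 2*A^19 - 3*A^15 + 4*A^11 - 3*A^7 + 3*A^3 - 3*A^-1 + A^-5 - A^-9
Normalise by the writhe: (-A^3)^(-w) = (-A^3)^(3) = -A^9, so f(A) = -A^9 * <K> = A^32 - 2*A^28 + 3*A^24 - 4*A^20 + 3*A^16 - 3*A^12 + 3*A^8 - A^4 + 1.
Substitute A = t^(-1/4), i.e. A^e → t^(-e/4): V(t) = 1 - t^-1 + 3*t^-2 - 3*t^-3 + 3*t^-4 - 4*t^-5 + 3*t^-6 - 2*t^-7 + t^-8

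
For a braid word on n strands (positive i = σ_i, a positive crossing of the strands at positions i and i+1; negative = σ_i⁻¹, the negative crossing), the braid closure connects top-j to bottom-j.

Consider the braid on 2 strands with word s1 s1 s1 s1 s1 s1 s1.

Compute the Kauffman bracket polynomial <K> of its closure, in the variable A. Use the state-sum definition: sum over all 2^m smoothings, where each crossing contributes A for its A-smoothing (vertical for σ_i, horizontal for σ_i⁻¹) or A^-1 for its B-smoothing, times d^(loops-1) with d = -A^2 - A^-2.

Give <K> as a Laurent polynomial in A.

Braid: s1 s1 s1 s1 s1 s1 s1 on 2 strands, 7 crossings.
Writhe w = (#positive) - (#negative) = 7 - 0 = 7.
Enumerate smoothing states for the bracket polynomial. There are 2^7 = 128 states.
For each crossing: s=0 is the vertical smoothing, s=1 horizontal. Crossing k contributes A^(sign_k * (1 - 2*s_k)); loop factor d = -A^2 - A^-2.
Tabulate the states by total A-exponent and number of loops L (A-exp: L × count):
  A^7: L=2 ×1
  A^5: L=1 ×7
  A^3: L=2 ×21
  A^1: L=3 ×35
  A^-1: L=4 ×35
  A^-3: L=5 ×21
  A^-5: L=6 ×7
  A^-7: L=7 ×1
Each group contributes A^e * Σ count * d^(L-1):
Powers of d = -A^2 - A^-2: d^2 = A^4 + 2 + A^-4; d^3 = -A^6 - 3*A^2 - 3*A^-2 - A^-6; d^4 = A^8 + 4*A^4 + 6 + 4*A^-4 + A^-8; d^5 = -A^10 - 5*A^6 - 10*A^2 - 10*A^-2 - 5*A^-6 - A^-10; d^6 = A^12 + 6*A^8 + 15*A^4 + 20 + 15*A^-4 + 6*A^-8 + A^-12.
  A^7 * (d) = -A^9 - A^5
  A^5 * (7) = 7*A^5
  A^3 * (21*d) = -21*A^5 - 21*A
  A^1 * (35*d^2) = 35*A^5 + 70*A + 35*A^-3
  A^-1 * (35*d^3) = -35*A^5 - 105*A - 105*A^-3 - 35*A^-7
  A^-3 * (21*d^4) = 21*A^5 + 84*A + 126*A^-3 + 84*A^-7 + 21*A^-11
  A^-5 * (7*d^5) = -7*A^5 - 35*A - 70*A^-3 - 70*A^-7 - 35*A^-11 - 7*A^-15
  A^-7 * (d^6) = A^5 + 6*A + 15*A^-3 + 20*A^-7 + 15*A^-11 + 6*A^-15 + A^-19
Summing the groups: <K> = -A^9 - A + A^-3 - A^-7 + A^-11 - A^-15 + A^-19

Answer: -A^9 - A + A^-3 - A^-7 + A^-11 - A^-15 + A^-19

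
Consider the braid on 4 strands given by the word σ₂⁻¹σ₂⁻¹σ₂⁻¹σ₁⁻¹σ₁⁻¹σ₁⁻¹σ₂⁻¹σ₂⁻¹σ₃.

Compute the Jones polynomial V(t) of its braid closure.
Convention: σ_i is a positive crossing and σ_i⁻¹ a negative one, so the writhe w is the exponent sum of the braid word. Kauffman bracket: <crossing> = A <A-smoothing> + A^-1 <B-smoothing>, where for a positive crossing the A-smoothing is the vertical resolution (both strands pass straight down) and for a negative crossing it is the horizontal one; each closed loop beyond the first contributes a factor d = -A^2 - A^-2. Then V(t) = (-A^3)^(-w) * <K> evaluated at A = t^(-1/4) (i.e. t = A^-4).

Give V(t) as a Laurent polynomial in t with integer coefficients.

The presented braid s2^-1 s2^-1 s2^-1 s1^-1 s1^-1 s1^-1 s2^-1 s2^-1 s3 on 4 strands reduces by inverse Markov moves (closure unchanged at each step):
  Destabilize: the word has the form β·s3 where s3 occurs only as the final letter (β ∈ B_3); drop it and the last strand → 3 strands.
Reduced to β = s2^-1 s2^-1 s2^-1 s1^-1 s1^-1 s1^-1 s2^-1 s2^-1 on 3 strands, 8 crossings.
Compute on β:
Braid: s2^-1 s2^-1 s2^-1 s1^-1 s1^-1 s1^-1 s2^-1 s2^-1 on 3 strands, 8 crossings.
Writhe w = (#positive) - (#negative) = 0 - 8 = -8.
State-sum expansion of <K>. There are 2^8 = 256 states.
For each crossing: s=0 is the vertical smoothing, s=1 horizontal. Crossing k contributes A^(sign_k * (1 - 2*s_k)); loop factor d = -A^2 - A^-2.
Tabulate the states by total A-exponent and number of loops L (A-exp: L × count):
  A^8: L=7 ×1
  A^6: L=6 ×8
  A^4: L=5 ×28
  A^2: L=4 ×55, L=6 ×1
  A^0: L=3 ×65, L=5 ×5
  A^-2: L=2 ×45, L=4 ×11
  A^-4: L=1 ×15, L=3 ×13
  A^-6: L=2 ×8
  A^-8: L=3 ×1
Each group contributes A^e * Σ count * d^(L-1):
Powers of d = -A^2 - A^-2: d^2 = A^4 + 2 + A^-4; d^3 = -A^6 - 3*A^2 - 3*A^-2 - A^-6; d^4 = A^8 + 4*A^4 + 6 + 4*A^-4 + A^-8; d^5 = -A^10 - 5*A^6 - 10*A^2 - 10*A^-2 - 5*A^-6 - A^-10; d^6 = A^12 + 6*A^8 + 15*A^4 + 20 + 15*A^-4 + 6*A^-8 + A^-12.
  A^8 * (d^6) = A^20 + 6*A^16 + 15*A^12 + 20*A^8 + 15*A^4 + 6 + A^-4
  A^6 * (8*d^5) = -8*A^16 - 40*A^12 - 80*A^8 - 80*A^4 - 40 - 8*A^-4
  A^4 * (28*d^4) = 28*A^12 + 112*A^8 + 168*A^4 + 112 + 28*A^-4
  A^2 * (55*d^3 + d^5) = -A^12 - 60*A^8 - 175*A^4 - 175 - 60*A^-4 - A^-8
  A^0 * (65*d^2 + 5*d^4) = 5*A^8 + 85*A^4 + 160 + 85*A^-4 + 5*A^-8
  A^-2 * (45*d + 11*d^3) = -11*A^4 - 78 - 78*A^-4 - 11*A^-8
  A^-4 * (15 + 13*d^2) = 13 + 41*A^-4 + 13*A^-8
  A^-6 * (8*d) = -8*A^-4 - 8*A^-8
  A^-8 * (d^2) = A^-4 + 2*A^-8 + A^-12
Summing the groups: <K> = A^20 - 2*A^16 + 2*A^12 - 3*A^8 + 2*A^4 - 2 + 2*A^-4 + A^-12
Normalise by the writhe: (-A^3)^(-w) = (-A^3)^(8) = A^24, so f(A) = A^24 * <K> = A^44 - 2*A^40 + 2*A^36 - 3*A^32 + 2*A^28 - 2*A^24 + 2*A^20 + A^12.
Substitute A = t^(-1/4), i.e. A^e → t^(-e/4): V(t) = t^-3 + 2*t^-5 - 2*t^-6 + 2*t^-7 - 3*t^-8 + 2*t^-9 - 2*t^-10 + t^-11

Answer: t^-3 + 2*t^-5 - 2*t^-6 + 2*t^-7 - 3*t^-8 + 2*t^-9 - 2*t^-10 + t^-11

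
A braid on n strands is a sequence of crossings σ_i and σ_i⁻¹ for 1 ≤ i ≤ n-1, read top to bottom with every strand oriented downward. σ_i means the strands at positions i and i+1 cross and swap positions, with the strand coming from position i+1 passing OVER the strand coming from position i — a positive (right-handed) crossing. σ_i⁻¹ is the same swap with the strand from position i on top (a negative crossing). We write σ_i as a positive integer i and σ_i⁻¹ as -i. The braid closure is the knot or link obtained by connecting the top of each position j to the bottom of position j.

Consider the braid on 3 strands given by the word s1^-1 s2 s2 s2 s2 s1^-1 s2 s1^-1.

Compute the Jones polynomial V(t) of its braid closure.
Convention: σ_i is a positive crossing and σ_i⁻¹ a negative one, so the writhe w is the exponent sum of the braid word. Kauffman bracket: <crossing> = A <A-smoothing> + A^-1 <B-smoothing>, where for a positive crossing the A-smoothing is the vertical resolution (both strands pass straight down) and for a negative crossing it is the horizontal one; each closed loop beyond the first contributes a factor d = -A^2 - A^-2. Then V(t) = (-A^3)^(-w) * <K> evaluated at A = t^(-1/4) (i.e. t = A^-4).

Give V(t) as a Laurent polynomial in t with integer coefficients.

Braid: s1^-1 s2 s2 s2 s2 s1^-1 s2 s1^-1 on 3 strands, 8 crossings.
Writhe w = (#positive) - (#negative) = 5 - 3 = 2.
Computing the Kauffman bracket via state sum. There are 2^8 = 256 states.
For each crossing: s=0 is the vertical smoothing, s=1 horizontal. Crossing k contributes A^(sign_k * (1 - 2*s_k)); loop factor d = -A^2 - A^-2.
Tabulate the states by total A-exponent and number of loops L (A-exp: L × count):
  A^8: L=4 ×1
  A^6: L=3 ×8
  A^4: L=2 ×22, L=4 ×6
  A^2: L=1 ×23, L=3 ×29, L=5 ×4
  A^0: L=2 ×47, L=4 ×22, L=6 ×1
  A^-2: L=3 ×48, L=5 ×8
  A^-4: L=4 ×27, L=6 ×1
  A^-6: L=5 ×8
  A^-8: L=6 ×1
Each group contributes A^e * Σ count * d^(L-1):
Powers of d = -A^2 - A^-2: d^2 = A^4 + 2 + A^-4; d^3 = -A^6 - 3*A^2 - 3*A^-2 - A^-6; d^4 = A^8 + 4*A^4 + 6 + 4*A^-4 + A^-8; d^5 = -A^10 - 5*A^6 - 10*A^2 - 10*A^-2 - 5*A^-6 - A^-10.
  A^8 * (d^3) = -A^14 - 3*A^10 - 3*A^6 - A^2
  A^6 * (8*d^2) = 8*A^10 + 16*A^6 + 8*A^2
  A^4 * (22*d + 6*d^3) = -6*A^10 - 40*A^6 - 40*A^2 - 6*A^-2
  A^2 * (23 + 29*d^2 + 4*d^4) = 4*A^10 + 45*A^6 + 105*A^2 + 45*A^-2 + 4*A^-6
  A^0 * (47*d + 22*d^3 + d^5) = -A^10 - 27*A^6 - 123*A^2 - 123*A^-2 - 27*A^-6 - A^-10
  A^-2 * (48*d^2 + 8*d^4) = 8*A^6 + 80*A^2 + 144*A^-2 + 80*A^-6 + 8*A^-10
  A^-4 * (27*d^3 + d^5) = -A^6 - 32*A^2 - 91*A^-2 - 91*A^-6 - 32*A^-10 - A^-14
  A^-6 * (8*d^4) = 8*A^2 + 32*A^-2 + 48*A^-6 + 32*A^-10 + 8*A^-14
  A^-8 * (d^5) = -A^2 - 5*A^-2 - 10*A^-6 - 10*A^-10 - 5*A^-14 - A^-18
Summing the groups: <K> = -A^14 + 2*A^10 - 2*A^6 + 4*A^2 - 4*A^-2 + 4*A^-6 - 3*A^-10 + 2*A^-14 - A^-18
Normalise by the writhe: (-A^3)^(-w) = (-A^3)^(-2) = A^-6, so f(A) = A^-6 * <K> = -A^8 + 2*A^4 - 2 + 4*A^-4 - 4*A^-8 + 4*A^-12 - 3*A^-16 + 2*A^-20 - A^-24.
Substitute A = t^(-1/4), i.e. A^e → t^(-e/4): V(t) = -t^6 + 2*t^5 - 3*t^4 + 4*t^3 - 4*t^2 + 4*t - 2 + 2*t^-1 - t^-2

Answer: -t^6 + 2*t^5 - 3*t^4 + 4*t^3 - 4*t^2 + 4*t - 2 + 2*t^-1 - t^-2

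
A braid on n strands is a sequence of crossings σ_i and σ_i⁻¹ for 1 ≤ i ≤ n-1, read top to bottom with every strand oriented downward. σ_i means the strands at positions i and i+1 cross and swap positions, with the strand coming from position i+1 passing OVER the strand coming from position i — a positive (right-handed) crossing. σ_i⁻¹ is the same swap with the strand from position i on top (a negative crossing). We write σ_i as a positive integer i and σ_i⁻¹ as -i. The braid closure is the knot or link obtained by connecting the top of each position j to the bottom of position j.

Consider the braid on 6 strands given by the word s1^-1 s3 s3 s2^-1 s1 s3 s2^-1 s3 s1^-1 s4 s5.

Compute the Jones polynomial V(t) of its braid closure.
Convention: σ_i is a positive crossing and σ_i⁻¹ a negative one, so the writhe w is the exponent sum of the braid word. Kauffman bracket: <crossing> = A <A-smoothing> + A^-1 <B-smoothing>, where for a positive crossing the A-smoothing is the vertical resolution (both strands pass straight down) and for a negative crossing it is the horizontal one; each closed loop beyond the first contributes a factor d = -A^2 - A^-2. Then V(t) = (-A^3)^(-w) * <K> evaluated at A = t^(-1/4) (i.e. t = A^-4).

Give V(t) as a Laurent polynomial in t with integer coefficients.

The presented braid s1^-1 s3 s3 s2^-1 s1 s3 s2^-1 s3 s1^-1 s4 s5 on 6 strands reduces by inverse Markov moves (closure unchanged at each step):
  Destabilize: the word has the form β·s5 where s5 occurs only as the final letter (β ∈ B_5); drop it and the last strand → 5 strands.
  Destabilize: the word has the form β·s4 where s4 occurs only as the final letter (β ∈ B_4); drop it and the last strand → 4 strands.
Reduced to β = s1^-1 s3 s3 s2^-1 s1 s3 s2^-1 s3 s1^-1 on 4 strands, 9 crossings.
Compute on β:
Braid: s1^-1 s3 s3 s2^-1 s1 s3 s2^-1 s3 s1^-1 on 4 strands, 9 crossings.
Writhe w = (#positive) - (#negative) = 5 - 4 = 1.
Enumerate smoothing states for the bracket polynomial. There are 2^9 = 512 states.
For each crossing: s=0 is the vertical smoothing, s=1 horizontal. Crossing k contributes A^(sign_k * (1 - 2*s_k)); loop factor d = -A^2 - A^-2.
Tabulate the states by total A-exponent and number of loops L (A-exp: L × count):
  A^9: L=4 ×1
  A^7: L=3 ×9
  A^5: L=2 ×29, L=4 ×7
  A^3: L=1 ×30, L=3 ×52, L=5 ×2
  A^1: L=2 ×83, L=4 ×43
  A^-1: L=1 ×11, L=3 ×93, L=5 ×22
  A^-3: L=2 ×19, L=4 ×58, L=6 ×7
  A^-5: L=3 ×15, L=5 ×20, L=7 ×1
  A^-7: L=4 ×6, L=6 ×3
  A^-9: L=5 ×1
Each group contributes A^e * Σ count * d^(L-1):
Powers of d = -A^2 - A^-2: d^2 = A^4 + 2 + A^-4; d^3 = -A^6 - 3*A^2 - 3*A^-2 - A^-6; d^4 = A^8 + 4*A^4 + 6 + 4*A^-4 + A^-8; d^5 = -A^10 - 5*A^6 - 10*A^2 - 10*A^-2 - 5*A^-6 - A^-10; d^6 = A^12 + 6*A^8 + 15*A^4 + 20 + 15*A^-4 + 6*A^-8 + A^-12.
  A^9 * (d^3) = -A^15 - 3*A^11 - 3*A^7 - A^3
  A^7 * (9*d^2) = 9*A^11 + 18*A^7 + 9*A^3
  A^5 * (29*d + 7*d^3) = -7*A^11 - 50*A^7 - 50*A^3 - 7*A^-1
  A^3 * (30 + 52*d^2 + 2*d^4) = 2*A^11 + 60*A^7 + 146*A^3 + 60*A^-1 + 2*A^-5
  A^1 * (83*d + 43*d^3) = -43*A^7 - 212*A^3 - 212*A^-1 - 43*A^-5
  A^-1 * (11 + 93*d^2 + 22*d^4) = 22*A^7 + 181*A^3 + 329*A^-1 + 181*A^-5 + 22*A^-9
  A^-3 * (19*d + 58*d^3 + 7*d^5) = -7*A^7 - 93*A^3 - 263*A^-1 - 263*A^-5 - 93*A^-9 - 7*A^-13
  A^-5 * (15*d^2 + 20*d^4 + d^6) = A^7 + 26*A^3 + 110*A^-1 + 170*A^-5 + 110*A^-9 + 26*A^-13 + A^-17
  A^-7 * (6*d^3 + 3*d^5) = -3*A^3 - 21*A^-1 - 48*A^-5 - 48*A^-9 - 21*A^-13 - 3*A^-17
  A^-9 * (d^4) = A^-1 + 4*A^-5 + 6*A^-9 + 4*A^-13 + A^-17
Summing the groups: <K> = -A^15 + A^11 - 2*A^7 + 3*A^3 - 3*A^-1 + 3*A^-5 - 3*A^-9 + 2*A^-13 - A^-17
Normalise by the writhe: (-A^3)^(-w) = (-A^3)^(-1) = -A^-3, so f(A) = -A^-3 * <K> = A^12 - A^8 + 2*A^4 - 3 + 3*A^-4 - 3*A^-8 + 3*A^-12 - 2*A^-16 + A^-20.
Substitute A = t^(-1/4), i.e. A^e → t^(-e/4): V(t) = t^5 - 2*t^4 + 3*t^3 - 3*t^2 + 3*t - 3 + 2*t^-1 - t^-2 + t^-3

Answer: t^5 - 2*t^4 + 3*t^3 - 3*t^2 + 3*t - 3 + 2*t^-1 - t^-2 + t^-3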